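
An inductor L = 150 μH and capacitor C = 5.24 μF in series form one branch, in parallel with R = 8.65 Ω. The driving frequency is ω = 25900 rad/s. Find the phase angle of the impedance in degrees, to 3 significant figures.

X_L = ωL = 3.88 Ω
X_C = 1/(ωC) = 7.37 Ω
Branch 1: Z₁ = R = 8.65 Ω
Branch 2 (series LC): Z₂ = j(X_L − X_C) = −j3.48 Ω
Parallel: Z = Z₁Z₂/(Z₁+Z₂), |Z| = 3.23 Ω, ∠Z = -68.1°

-68.1°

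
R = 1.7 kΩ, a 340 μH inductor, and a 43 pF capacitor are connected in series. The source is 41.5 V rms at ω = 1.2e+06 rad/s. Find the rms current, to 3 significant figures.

2.18 mA

X_L = ωL = 408 Ω
X_C = 1/(ωC) = 19400 Ω
Net reactance X = X_L − X_C = -19000 Ω
Z = 1700 − j19000 Ω
|Z| = √(1700² + 19000²) = 19000 Ω
I = V/|Z| = 41.5/19000 = 2.18 mA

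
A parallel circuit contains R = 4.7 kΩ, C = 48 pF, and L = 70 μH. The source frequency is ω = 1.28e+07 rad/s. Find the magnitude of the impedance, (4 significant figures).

1835 Ω

X_L = ωL = 896.0 Ω
X_C = 1/(ωC) = 1628 Ω
Parallel: admittances add. Y = 1/R + 1/(jωL) + jωC
Y = (0.0002128 − j0.0005017) S
|Y| = 0.0005449 S → |Z| = 1/|Y| = 1835 Ω, ∠Z = −∠Y = 67.02°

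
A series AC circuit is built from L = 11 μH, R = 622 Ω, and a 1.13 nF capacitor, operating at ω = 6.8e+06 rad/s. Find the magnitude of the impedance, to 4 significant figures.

624.5 Ω

X_L = ωL = 74.80 Ω
X_C = 1/(ωC) = 130.1 Ω
Net reactance X = X_L − X_C = -55.34 Ω
Z = 622.0 − j55.34 Ω
|Z| = √(622.0² + 55.34²) = 624.5 Ω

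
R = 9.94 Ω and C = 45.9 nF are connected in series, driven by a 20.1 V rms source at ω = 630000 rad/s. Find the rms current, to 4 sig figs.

558.6 mA

X_C = 1/(ωC) = 34.58 Ω
Z = 9.940 − j34.58 Ω
|Z| = √(9.940² + 34.58²) = 35.98 Ω
I = V/|Z| = 20.1/35.98 = 558.6 mA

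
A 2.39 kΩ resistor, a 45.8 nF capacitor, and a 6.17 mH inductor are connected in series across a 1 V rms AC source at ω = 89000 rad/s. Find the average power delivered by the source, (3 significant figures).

412 μW

X_L = ωL = 549 Ω
X_C = 1/(ωC) = 245 Ω
Net reactance X = X_L − X_C = 304 Ω
Z = 2390 + j304 Ω
|Z| = √(2390² + 304²) = 2410 Ω
∠Z = arctan(304/2390) = 7.24°
I = V/|Z| = 415 μA
P = VI cos φ = 1 × 0.000415 × cos(7.24°) = 412 μW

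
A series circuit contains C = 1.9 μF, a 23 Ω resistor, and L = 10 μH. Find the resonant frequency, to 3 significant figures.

ω₀ = 1/√(LC) = 1/√(1e-05 × 1.9e-06) = 229400 rad/s
f₀ = ω₀/(2π) = 36.5 kHz

36.5 kHz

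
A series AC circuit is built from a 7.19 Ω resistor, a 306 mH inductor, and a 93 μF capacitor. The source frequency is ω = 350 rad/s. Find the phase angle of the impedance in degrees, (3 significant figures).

84.6°

X_L = ωL = 107 Ω
X_C = 1/(ωC) = 30.7 Ω
Net reactance X = X_L − X_C = 76.4 Ω
Z = 7.19 + j76.4 Ω
|Z| = √(7.19² + 76.4²) = 76.7 Ω
∠Z = arctan(76.4/7.19) = 84.6°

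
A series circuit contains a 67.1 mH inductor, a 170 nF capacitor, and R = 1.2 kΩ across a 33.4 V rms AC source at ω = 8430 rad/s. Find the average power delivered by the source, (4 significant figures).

918.5 mW

X_L = ωL = 565.7 Ω
X_C = 1/(ωC) = 697.8 Ω
Net reactance X = X_L − X_C = -132.1 Ω
Z = 1200 − j132.1 Ω
|Z| = √(1200² + 132.1²) = 1207 Ω
∠Z = arctan(-132.1/1200) = -6.284°
I = V/|Z| = 27.67 mA
P = VI cos φ = 33.4 × 0.02767 × cos(-6.284°) = 918.5 mW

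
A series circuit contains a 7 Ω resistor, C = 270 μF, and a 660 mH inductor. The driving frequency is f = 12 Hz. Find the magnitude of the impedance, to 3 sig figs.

7.03 Ω

ω = 2πf = 75.40 rad/s
X_L = ωL = 49.8 Ω
X_C = 1/(ωC) = 49.1 Ω
Net reactance X = X_L − X_C = 0.641 Ω
Z = 7.00 + j0.641 Ω
|Z| = √(7.00² + 0.641²) = 7.03 Ω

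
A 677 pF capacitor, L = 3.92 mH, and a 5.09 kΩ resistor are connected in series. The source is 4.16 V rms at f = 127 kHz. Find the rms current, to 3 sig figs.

793 μA

ω = 2πf = 798000 rad/s
X_L = ωL = 3130 Ω
X_C = 1/(ωC) = 1850 Ω
Net reactance X = X_L − X_C = 1280 Ω
Z = 5090 + j1280 Ω
|Z| = √(5090² + 1280²) = 5250 Ω
I = V/|Z| = 4.16/5250 = 793 μA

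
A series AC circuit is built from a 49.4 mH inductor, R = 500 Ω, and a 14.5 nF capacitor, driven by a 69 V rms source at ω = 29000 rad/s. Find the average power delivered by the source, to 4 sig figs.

2.081 W

X_L = ωL = 1433 Ω
X_C = 1/(ωC) = 2378 Ω
Net reactance X = X_L − X_C = -945.5 Ω
Z = 500.0 − j945.5 Ω
|Z| = √(500.0² + 945.5²) = 1070 Ω
∠Z = arctan(-945.5/500.0) = -62.13°
I = V/|Z| = 64.51 mA
P = VI cos φ = 69 × 0.06451 × cos(-62.13°) = 2.081 W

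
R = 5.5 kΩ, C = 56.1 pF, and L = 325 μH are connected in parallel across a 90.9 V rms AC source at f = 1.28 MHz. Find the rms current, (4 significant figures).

17.66 mA

ω = 2πf = 8.042e+06 rad/s
X_L = ωL = 2614 Ω
X_C = 1/(ωC) = 2216 Ω
Parallel: admittances add. Y = 1/R + 1/(jωL) + jωC
Y = (0.0001818 + j6.86e-05) S
|Y| = 0.0001943 S → |Z| = 1/|Y| = 5146 Ω, ∠Z = −∠Y = -20.67°
I = V/|Z| = 90.9/5146 = 17.66 mA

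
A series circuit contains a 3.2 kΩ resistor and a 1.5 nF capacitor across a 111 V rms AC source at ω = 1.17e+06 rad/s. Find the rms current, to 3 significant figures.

X_C = 1/(ωC) = 570 Ω
Z = 3200 − j570 Ω
|Z| = √(3200² + 570²) = 3250 Ω
I = V/|Z| = 111/3250 = 34.2 mA

34.2 mA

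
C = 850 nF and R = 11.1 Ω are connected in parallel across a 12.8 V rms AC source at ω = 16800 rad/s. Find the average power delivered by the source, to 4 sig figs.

X_C = 1/(ωC) = 70.03 Ω
Parallel: admittances add. Y = 1/R + jωC
Y = (0.09009 + j0.01428) S
|Y| = 0.09121 S → |Z| = 1/|Y| = 10.96 Ω, ∠Z = −∠Y = -9.007°
I = V/|Z| = 1.168 A
P = VI cos φ = 12.8 × 1.168 × cos(-9.007°) = 14.76 W

14.76 W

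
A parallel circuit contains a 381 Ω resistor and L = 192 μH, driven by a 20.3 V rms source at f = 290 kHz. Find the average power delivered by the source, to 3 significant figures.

1.08 W

ω = 2πf = 1.822e+06 rad/s
X_L = ωL = 350 Ω
Parallel: admittances add. Y = 1/R + 1/(jωL)
Y = (0.00262 − j0.00286) S
|Y| = 0.00388 S → |Z| = 1/|Y| = 258 Ω, ∠Z = −∠Y = 47.4°
I = V/|Z| = 78.8 mA
P = VI cos φ = 20.3 × 0.0788 × cos(47.4°) = 1.08 W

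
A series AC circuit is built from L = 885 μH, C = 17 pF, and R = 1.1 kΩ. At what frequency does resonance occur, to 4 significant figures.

1.298 MHz

ω₀ = 1/√(LC) = 1/√(0.000885 × 1.7e-11) = 8.153e+06 rad/s
f₀ = ω₀/(2π) = 1.298 MHz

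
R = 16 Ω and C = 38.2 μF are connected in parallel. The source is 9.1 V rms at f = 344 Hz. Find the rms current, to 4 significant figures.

942.3 mA

ω = 2πf = 2161 rad/s
X_C = 1/(ωC) = 12.11 Ω
Parallel: admittances add. Y = 1/R + jωC
Y = (0.06250 + j0.08257) S
|Y| = 0.1036 S → |Z| = 1/|Y| = 9.657 Ω, ∠Z = −∠Y = -52.88°
I = V/|Z| = 9.1/9.657 = 942.3 mA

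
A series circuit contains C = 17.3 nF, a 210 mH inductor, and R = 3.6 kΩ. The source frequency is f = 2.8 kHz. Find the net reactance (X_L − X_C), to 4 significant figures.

408.9 Ω

ω = 2πf = 17590 rad/s
X_L = ωL = 3695 Ω
X_C = 1/(ωC) = 3286 Ω
X = 3695 − 3286 = 408.9 Ω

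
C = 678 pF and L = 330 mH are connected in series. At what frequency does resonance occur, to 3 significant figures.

ω₀ = 1/√(LC) = 1/√(0.33 × 6.78e-10) = 66850 rad/s
f₀ = ω₀/(2π) = 10.6 kHz

10.6 kHz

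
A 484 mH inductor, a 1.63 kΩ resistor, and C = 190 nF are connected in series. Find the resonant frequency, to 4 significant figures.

524.8 Hz

ω₀ = 1/√(LC) = 1/√(0.484 × 1.9e-07) = 3298 rad/s
f₀ = ω₀/(2π) = 524.8 Hz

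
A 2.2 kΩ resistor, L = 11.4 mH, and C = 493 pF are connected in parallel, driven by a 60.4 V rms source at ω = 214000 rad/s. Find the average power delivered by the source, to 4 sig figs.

X_L = ωL = 2440 Ω
X_C = 1/(ωC) = 9478 Ω
Parallel: admittances add. Y = 1/R + 1/(jωL) + jωC
Y = (0.0004545 − j0.0003044) S
|Y| = 0.0005471 S → |Z| = 1/|Y| = 1828 Ω, ∠Z = −∠Y = 33.81°
I = V/|Z| = 33.04 mA
P = VI cos φ = 60.4 × 0.03304 × cos(33.81°) = 1.658 W

1.658 W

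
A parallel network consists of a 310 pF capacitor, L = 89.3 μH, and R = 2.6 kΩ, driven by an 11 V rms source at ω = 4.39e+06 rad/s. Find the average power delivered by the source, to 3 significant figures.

X_L = ωL = 392 Ω
X_C = 1/(ωC) = 735 Ω
Parallel: admittances add. Y = 1/R + 1/(jωL) + jωC
Y = (0.000385 − j0.00119) S
|Y| = 0.00125 S → |Z| = 1/|Y| = 800 Ω, ∠Z = −∠Y = 72.1°
I = V/|Z| = 13.8 mA
P = VI cos φ = 11 × 0.0138 × cos(72.1°) = 46.5 mW

46.5 mW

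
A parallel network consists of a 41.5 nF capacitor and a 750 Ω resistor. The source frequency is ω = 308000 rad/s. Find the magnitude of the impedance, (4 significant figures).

X_C = 1/(ωC) = 78.24 Ω
Parallel: admittances add. Y = 1/R + jωC
Y = (0.001333 + j0.01278) S
|Y| = 0.01285 S → |Z| = 1/|Y| = 77.81 Ω, ∠Z = −∠Y = -84.04°

77.81 Ω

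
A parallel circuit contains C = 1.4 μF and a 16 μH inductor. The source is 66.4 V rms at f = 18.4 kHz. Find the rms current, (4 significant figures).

25.15 A

ω = 2πf = 115600 rad/s
X_L = ωL = 1.850 Ω
X_C = 1/(ωC) = 6.178 Ω
Parallel: admittances add. Y = 1/(jωL) + jωC
Y = (0 − j0.3788) S
|Y| = 0.3788 S → |Z| = 1/|Y| = 2.640 Ω, ∠Z = −∠Y = 90.00°
I = V/|Z| = 66.4/2.640 = 25.15 A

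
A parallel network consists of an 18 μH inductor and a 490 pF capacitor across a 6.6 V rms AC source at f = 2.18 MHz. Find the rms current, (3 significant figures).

ω = 2πf = 1.37e+07 rad/s
X_L = ωL = 247 Ω
X_C = 1/(ωC) = 149 Ω
Parallel: admittances add. Y = 1/(jωL) + jωC
Y = (0 + j0.00266) S
|Y| = 0.00266 S → |Z| = 1/|Y| = 377 Ω, ∠Z = −∠Y = -90.0°
I = V/|Z| = 6.6/377 = 17.5 mA

17.5 mA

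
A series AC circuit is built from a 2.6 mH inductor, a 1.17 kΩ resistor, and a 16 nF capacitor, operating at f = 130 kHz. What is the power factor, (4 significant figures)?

ω = 2πf = 816800 rad/s
X_L = ωL = 2124 Ω
X_C = 1/(ωC) = 76.52 Ω
Net reactance X = X_L − X_C = 2047 Ω
Z = 1170 + j2047 Ω
|Z| = √(1170² + 2047²) = 2358 Ω
∠Z = arctan(2047/1170) = 60.25°
cos φ = cos(60.25°) = 0.4962

0.4962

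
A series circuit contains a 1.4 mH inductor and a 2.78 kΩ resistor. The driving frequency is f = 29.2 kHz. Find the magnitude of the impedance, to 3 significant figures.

ω = 2πf = 183500 rad/s
X_L = ωL = 257 Ω
Z = 2780 + j257 Ω
|Z| = √(2780² + 257²) = 2790 Ω

2790 Ω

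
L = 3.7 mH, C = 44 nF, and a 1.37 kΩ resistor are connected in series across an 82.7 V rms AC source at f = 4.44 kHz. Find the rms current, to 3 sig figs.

ω = 2πf = 27900 rad/s
X_L = ωL = 103 Ω
X_C = 1/(ωC) = 815 Ω
Net reactance X = X_L − X_C = -711 Ω
Z = 1370 − j711 Ω
|Z| = √(1370² + 711²) = 1540 Ω
I = V/|Z| = 82.7/1540 = 53.6 mA

53.6 mA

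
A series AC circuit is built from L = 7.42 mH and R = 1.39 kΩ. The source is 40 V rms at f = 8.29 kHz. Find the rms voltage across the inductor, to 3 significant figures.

10.7 V

ω = 2πf = 52090 rad/s
X_L = ωL = 386 Ω
Z = 1390 + j386 Ω
|Z| = √(1390² + 386²) = 1440 Ω
I = V/|Z| = 27.7 mA
V_L = I·|Z_L| = 0.0277 × 386 = 10.7 V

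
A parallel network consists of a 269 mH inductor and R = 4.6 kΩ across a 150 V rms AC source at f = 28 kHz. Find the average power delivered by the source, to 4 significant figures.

4.891 W

ω = 2πf = 175900 rad/s
X_L = ωL = 47320 Ω
Parallel: admittances add. Y = 1/R + 1/(jωL)
Y = (0.0002174 − j2.113e-05) S
|Y| = 0.0002184 S → |Z| = 1/|Y| = 4578 Ω, ∠Z = −∠Y = 5.552°
I = V/|Z| = 32.76 mA
P = VI cos φ = 150 × 0.03276 × cos(5.552°) = 4.891 W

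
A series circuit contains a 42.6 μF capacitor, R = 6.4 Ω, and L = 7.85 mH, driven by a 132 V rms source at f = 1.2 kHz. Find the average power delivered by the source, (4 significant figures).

ω = 2πf = 7540 rad/s
X_L = ωL = 59.19 Ω
X_C = 1/(ωC) = 3.113 Ω
Net reactance X = X_L − X_C = 56.07 Ω
Z = 6.400 + j56.07 Ω
|Z| = √(6.400² + 56.07²) = 56.44 Ω
∠Z = arctan(56.07/6.400) = 83.49°
I = V/|Z| = 2.339 A
P = VI cos φ = 132 × 2.339 × cos(83.49°) = 35.01 W

35.01 W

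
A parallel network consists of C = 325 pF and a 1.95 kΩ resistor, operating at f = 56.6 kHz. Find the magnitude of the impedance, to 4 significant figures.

ω = 2πf = 355600 rad/s
X_C = 1/(ωC) = 8652 Ω
Parallel: admittances add. Y = 1/R + jωC
Y = (0.0005128 + j0.0001156) S
|Y| = 0.0005257 S → |Z| = 1/|Y| = 1902 Ω, ∠Z = −∠Y = -12.70°

1902 Ω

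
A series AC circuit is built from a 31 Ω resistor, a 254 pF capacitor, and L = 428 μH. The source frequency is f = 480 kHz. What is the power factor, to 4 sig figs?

0.9048

ω = 2πf = 3.016e+06 rad/s
X_L = ωL = 1291 Ω
X_C = 1/(ωC) = 1305 Ω
Net reactance X = X_L − X_C = -14.59 Ω
Z = 31.00 − j14.59 Ω
|Z| = √(31.00² + 14.59²) = 34.26 Ω
∠Z = arctan(-14.59/31.00) = -25.20°
cos φ = cos(-25.20°) = 0.9048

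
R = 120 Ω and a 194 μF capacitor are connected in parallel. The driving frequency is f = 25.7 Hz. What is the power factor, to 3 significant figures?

ω = 2πf = 161.5 rad/s
X_C = 1/(ωC) = 31.9 Ω
Parallel: admittances add. Y = 1/R + jωC
Y = (0.00833 + j0.0313) S
|Y| = 0.0324 S → |Z| = 1/|Y| = 30.8 Ω, ∠Z = −∠Y = -75.1°
cos φ = cos(-75.1°) = 0.257

0.257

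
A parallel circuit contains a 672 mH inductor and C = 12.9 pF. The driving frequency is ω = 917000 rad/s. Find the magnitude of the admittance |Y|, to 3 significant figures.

X_L = ωL = 616000 Ω
X_C = 1/(ωC) = 84500 Ω
Parallel: admittances add. Y = 1/(jωL) + jωC
Y = (0 + j1.02e-05) S
|Y| = 1.02e-05 S → |Z| = 1/|Y| = 98000 Ω, ∠Z = −∠Y = -90.0°

10.2 μS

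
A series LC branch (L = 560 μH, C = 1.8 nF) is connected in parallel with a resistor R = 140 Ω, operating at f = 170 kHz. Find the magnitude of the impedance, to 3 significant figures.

68.2 Ω

ω = 2πf = 1.068e+06 rad/s
X_L = ωL = 598 Ω
X_C = 1/(ωC) = 520 Ω
Branch 1: Z₁ = R = 140 Ω
Branch 2 (series LC): Z₂ = j(X_L − X_C) = j78.0 Ω
Parallel: Z = Z₁Z₂/(Z₁+Z₂), |Z| = 68.2 Ω, ∠Z = 60.9°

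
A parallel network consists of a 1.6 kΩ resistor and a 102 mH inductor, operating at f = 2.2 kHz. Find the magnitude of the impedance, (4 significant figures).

ω = 2πf = 13820 rad/s
X_L = ωL = 1410 Ω
Parallel: admittances add. Y = 1/R + 1/(jωL)
Y = (0.0006250 − j0.0007092) S
|Y| = 0.0009453 S → |Z| = 1/|Y| = 1058 Ω, ∠Z = −∠Y = 48.61°

1058 Ω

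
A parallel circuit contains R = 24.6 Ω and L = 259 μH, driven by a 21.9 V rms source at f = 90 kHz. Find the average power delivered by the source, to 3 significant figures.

ω = 2πf = 565500 rad/s
X_L = ωL = 146 Ω
Parallel: admittances add. Y = 1/R + 1/(jωL)
Y = (0.0407 − j0.00683) S
|Y| = 0.0412 S → |Z| = 1/|Y| = 24.3 Ω, ∠Z = −∠Y = 9.53°
I = V/|Z| = 903 mA
P = VI cos φ = 21.9 × 0.903 × cos(9.53°) = 19.5 W

19.5 W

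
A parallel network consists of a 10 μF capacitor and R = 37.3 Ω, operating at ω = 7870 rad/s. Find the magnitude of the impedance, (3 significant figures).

12.0 Ω

X_C = 1/(ωC) = 12.7 Ω
Parallel: admittances add. Y = 1/R + jωC
Y = (0.0268 + j0.0787) S
|Y| = 0.0831 S → |Z| = 1/|Y| = 12.0 Ω, ∠Z = −∠Y = -71.2°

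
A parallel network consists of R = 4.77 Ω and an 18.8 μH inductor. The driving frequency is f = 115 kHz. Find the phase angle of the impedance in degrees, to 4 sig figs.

ω = 2πf = 722600 rad/s
X_L = ωL = 13.58 Ω
Parallel: admittances add. Y = 1/R + 1/(jωL)
Y = (0.2096 − j0.07361) S
|Y| = 0.2222 S → |Z| = 1/|Y| = 4.501 Ω, ∠Z = −∠Y = 19.35°

19.35°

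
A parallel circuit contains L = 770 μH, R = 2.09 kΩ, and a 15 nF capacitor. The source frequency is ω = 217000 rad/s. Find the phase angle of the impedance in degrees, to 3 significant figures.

80.1°

X_L = ωL = 167 Ω
X_C = 1/(ωC) = 307 Ω
Parallel: admittances add. Y = 1/R + 1/(jωL) + jωC
Y = (0.000478 − j0.00273) S
|Y| = 0.00277 S → |Z| = 1/|Y| = 361 Ω, ∠Z = −∠Y = 80.1°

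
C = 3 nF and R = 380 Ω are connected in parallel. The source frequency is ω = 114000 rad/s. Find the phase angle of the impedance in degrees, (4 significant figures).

X_C = 1/(ωC) = 2924 Ω
Parallel: admittances add. Y = 1/R + jωC
Y = (0.002632 + j0.0003420) S
|Y| = 0.002654 S → |Z| = 1/|Y| = 376.8 Ω, ∠Z = −∠Y = -7.405°

-7.405°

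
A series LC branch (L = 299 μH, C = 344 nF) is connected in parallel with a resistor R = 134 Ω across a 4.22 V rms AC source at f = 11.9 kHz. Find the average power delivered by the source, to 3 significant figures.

ω = 2πf = 74770 rad/s
X_L = ωL = 22.4 Ω
X_C = 1/(ωC) = 38.9 Ω
Branch 1: Z₁ = R = 134 Ω
Branch 2 (series LC): Z₂ = j(X_L − X_C) = −j16.5 Ω
Parallel: Z = Z₁Z₂/(Z₁+Z₂), |Z| = 16.4 Ω, ∠Z = -83.0°
I = V/|Z| = 257 mA
P = VI cos φ = 4.22 × 0.257 × cos(-83.0°) = 133 mW

133 mW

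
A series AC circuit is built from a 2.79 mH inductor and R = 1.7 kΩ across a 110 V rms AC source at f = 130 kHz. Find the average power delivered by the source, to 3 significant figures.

2.54 W

ω = 2πf = 816800 rad/s
X_L = ωL = 2280 Ω
Z = 1700 + j2280 Ω
|Z| = √(1700² + 2280²) = 2840 Ω
∠Z = arctan(2280/1700) = 53.3°
I = V/|Z| = 38.7 mA
P = VI cos φ = 110 × 0.0387 × cos(53.3°) = 2.54 W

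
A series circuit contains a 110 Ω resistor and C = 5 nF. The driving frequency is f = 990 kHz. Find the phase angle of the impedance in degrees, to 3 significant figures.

-16.3°

ω = 2πf = 6.22e+06 rad/s
X_C = 1/(ωC) = 32.2 Ω
Z = 110 − j32.2 Ω
|Z| = √(110² + 32.2²) = 115 Ω
∠Z = arctan(-32.2/110) = -16.3°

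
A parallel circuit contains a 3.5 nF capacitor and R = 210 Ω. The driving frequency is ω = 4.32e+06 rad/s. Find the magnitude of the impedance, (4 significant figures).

X_C = 1/(ωC) = 66.14 Ω
Parallel: admittances add. Y = 1/R + jωC
Y = (0.004762 + j0.01512) S
|Y| = 0.01585 S → |Z| = 1/|Y| = 63.08 Ω, ∠Z = −∠Y = -72.52°

63.08 Ω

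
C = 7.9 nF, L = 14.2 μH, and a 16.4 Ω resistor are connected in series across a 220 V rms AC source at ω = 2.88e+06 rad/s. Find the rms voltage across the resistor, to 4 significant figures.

X_L = ωL = 40.90 Ω
X_C = 1/(ωC) = 43.95 Ω
Net reactance X = X_L − X_C = -3.056 Ω
Z = 16.40 − j3.056 Ω
|Z| = √(16.40² + 3.056²) = 16.68 Ω
I = V/|Z| = 13.19 A
V_R = I·|Z_R| = 13.19 × 16.40 = 216.3 V

216.3 V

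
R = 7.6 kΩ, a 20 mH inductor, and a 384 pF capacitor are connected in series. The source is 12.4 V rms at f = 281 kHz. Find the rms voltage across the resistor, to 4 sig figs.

ω = 2πf = 1.766e+06 rad/s
X_L = ωL = 35310 Ω
X_C = 1/(ωC) = 1475 Ω
Net reactance X = X_L − X_C = 33840 Ω
Z = 7600 + j33840 Ω
|Z| = √(7600² + 33840²) = 34680 Ω
I = V/|Z| = 357.6 μA
V_R = I·|Z_R| = 0.0003576 × 7600 = 2.717 V

2.717 V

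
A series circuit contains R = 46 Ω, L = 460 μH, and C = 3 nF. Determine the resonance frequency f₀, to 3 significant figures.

ω₀ = 1/√(LC) = 1/√(0.00046 × 3e-09) = 851300 rad/s
f₀ = ω₀/(2π) = 135 kHz

135 kHz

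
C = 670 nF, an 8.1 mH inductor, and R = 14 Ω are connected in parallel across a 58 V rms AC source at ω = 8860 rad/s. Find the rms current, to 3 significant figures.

X_L = ωL = 71.8 Ω
X_C = 1/(ωC) = 168 Ω
Parallel: admittances add. Y = 1/R + 1/(jωL) + jωC
Y = (0.0714 − j0.00800) S
|Y| = 0.0719 S → |Z| = 1/|Y| = 13.9 Ω, ∠Z = −∠Y = 6.39°
I = V/|Z| = 58/13.9 = 4.17 A

4.17 A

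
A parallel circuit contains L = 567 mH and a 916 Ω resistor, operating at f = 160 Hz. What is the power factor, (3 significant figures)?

ω = 2πf = 1005 rad/s
X_L = ωL = 570 Ω
Parallel: admittances add. Y = 1/R + 1/(jωL)
Y = (0.00109 − j0.00175) S
|Y| = 0.00207 S → |Z| = 1/|Y| = 484 Ω, ∠Z = −∠Y = 58.1°
cos φ = cos(58.1°) = 0.528

0.528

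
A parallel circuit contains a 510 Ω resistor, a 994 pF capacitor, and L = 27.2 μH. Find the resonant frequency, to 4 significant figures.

ω₀ = 1/√(LC) = 1/√(2.72e-05 × 9.94e-10) = 6.082e+06 rad/s
f₀ = ω₀/(2π) = 967.9 kHz

967.9 kHz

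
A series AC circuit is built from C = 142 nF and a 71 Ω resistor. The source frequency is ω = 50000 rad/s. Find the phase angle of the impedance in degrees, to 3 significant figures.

-63.2°

X_C = 1/(ωC) = 141 Ω
Z = 71.0 − j141 Ω
|Z| = √(71.0² + 141²) = 158 Ω
∠Z = arctan(-141/71.0) = -63.2°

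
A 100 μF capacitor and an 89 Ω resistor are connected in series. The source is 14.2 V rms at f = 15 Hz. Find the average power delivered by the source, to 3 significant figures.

ω = 2πf = 94.25 rad/s
X_C = 1/(ωC) = 106 Ω
Z = 89.0 − j106 Ω
|Z| = √(89.0² + 106²) = 138 Ω
∠Z = arctan(-106/89.0) = -50.0°
I = V/|Z| = 103 mA
P = VI cos φ = 14.2 × 0.103 × cos(-50.0°) = 936 mW

936 mW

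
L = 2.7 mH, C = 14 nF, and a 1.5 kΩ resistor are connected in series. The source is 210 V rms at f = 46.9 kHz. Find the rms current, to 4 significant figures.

ω = 2πf = 294700 rad/s
X_L = ωL = 795.6 Ω
X_C = 1/(ωC) = 242.4 Ω
Net reactance X = X_L − X_C = 553.2 Ω
Z = 1500 + j553.2 Ω
|Z| = √(1500² + 553.2²) = 1599 Ω
I = V/|Z| = 210/1599 = 131.4 mA

131.4 mA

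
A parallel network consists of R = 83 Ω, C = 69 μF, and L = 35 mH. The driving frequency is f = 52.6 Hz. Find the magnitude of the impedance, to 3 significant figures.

15.4 Ω

ω = 2πf = 330.5 rad/s
X_L = ωL = 11.6 Ω
X_C = 1/(ωC) = 43.9 Ω
Parallel: admittances add. Y = 1/R + 1/(jωL) + jωC
Y = (0.0120 − j0.0636) S
|Y| = 0.0648 S → |Z| = 1/|Y| = 15.4 Ω, ∠Z = −∠Y = 79.3°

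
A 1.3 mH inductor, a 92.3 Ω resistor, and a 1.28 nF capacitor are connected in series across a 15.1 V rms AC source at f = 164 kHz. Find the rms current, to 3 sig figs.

25.7 mA

ω = 2πf = 1.03e+06 rad/s
X_L = ωL = 1340 Ω
X_C = 1/(ωC) = 758 Ω
Net reactance X = X_L − X_C = 581 Ω
Z = 92.3 + j581 Ω
|Z| = √(92.3² + 581²) = 589 Ω
I = V/|Z| = 15.1/589 = 25.7 mA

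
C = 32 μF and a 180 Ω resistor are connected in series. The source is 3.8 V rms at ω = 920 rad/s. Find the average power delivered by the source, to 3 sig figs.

77.5 mW

X_C = 1/(ωC) = 34.0 Ω
Z = 180 − j34.0 Ω
|Z| = √(180² + 34.0²) = 183 Ω
∠Z = arctan(-34.0/180) = -10.7°
I = V/|Z| = 20.7 mA
P = VI cos φ = 3.8 × 0.0207 × cos(-10.7°) = 77.5 mW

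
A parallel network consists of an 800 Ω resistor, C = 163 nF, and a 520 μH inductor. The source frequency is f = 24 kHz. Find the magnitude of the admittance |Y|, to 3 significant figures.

ω = 2πf = 150800 rad/s
X_L = ωL = 78.4 Ω
X_C = 1/(ωC) = 40.7 Ω
Parallel: admittances add. Y = 1/R + 1/(jωL) + jωC
Y = (0.00125 + j0.0118) S
|Y| = 0.0119 S → |Z| = 1/|Y| = 84.1 Ω, ∠Z = −∠Y = -84.0°

11.9 mS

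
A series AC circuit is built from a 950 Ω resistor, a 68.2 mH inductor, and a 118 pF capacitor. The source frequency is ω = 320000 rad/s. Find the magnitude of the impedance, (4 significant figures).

X_L = ωL = 21820 Ω
X_C = 1/(ωC) = 26480 Ω
Net reactance X = X_L − X_C = -4659 Ω
Z = 950.0 − j4659 Ω
|Z| = √(950.0² + 4659²) = 4755 Ω

4755 Ω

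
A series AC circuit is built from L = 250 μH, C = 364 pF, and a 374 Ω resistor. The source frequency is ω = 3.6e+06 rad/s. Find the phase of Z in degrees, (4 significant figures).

20.10°

X_L = ωL = 900.0 Ω
X_C = 1/(ωC) = 763.1 Ω
Net reactance X = X_L − X_C = 136.9 Ω
Z = 374.0 + j136.9 Ω
|Z| = √(374.0² + 136.9²) = 398.3 Ω
∠Z = arctan(136.9/374.0) = 20.10°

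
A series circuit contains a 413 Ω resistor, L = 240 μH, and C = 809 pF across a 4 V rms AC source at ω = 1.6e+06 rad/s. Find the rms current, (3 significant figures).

7.05 mA

X_L = ωL = 384 Ω
X_C = 1/(ωC) = 773 Ω
Net reactance X = X_L − X_C = -389 Ω
Z = 413 − j389 Ω
|Z| = √(413² + 389²) = 567 Ω
I = V/|Z| = 4/567 = 7.05 mA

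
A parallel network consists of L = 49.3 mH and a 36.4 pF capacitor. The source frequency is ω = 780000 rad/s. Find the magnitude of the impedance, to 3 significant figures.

419000 Ω

X_L = ωL = 38500 Ω
X_C = 1/(ωC) = 35200 Ω
Parallel: admittances add. Y = 1/(jωL) + jωC
Y = (0 + j2.39e-06) S
|Y| = 2.39e-06 S → |Z| = 1/|Y| = 419000 Ω, ∠Z = −∠Y = -90.0°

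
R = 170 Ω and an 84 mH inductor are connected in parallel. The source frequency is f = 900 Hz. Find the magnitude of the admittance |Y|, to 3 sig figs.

ω = 2πf = 5655 rad/s
X_L = ωL = 475 Ω
Parallel: admittances add. Y = 1/R + 1/(jωL)
Y = (0.00588 − j0.00211) S
|Y| = 0.00625 S → |Z| = 1/|Y| = 160 Ω, ∠Z = −∠Y = 19.7°

6.25 mS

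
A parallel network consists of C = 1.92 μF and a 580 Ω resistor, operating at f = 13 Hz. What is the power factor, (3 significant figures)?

0.996

ω = 2πf = 81.68 rad/s
X_C = 1/(ωC) = 6380 Ω
Parallel: admittances add. Y = 1/R + jωC
Y = (0.00172 + j0.000157) S
|Y| = 0.00173 S → |Z| = 1/|Y| = 578 Ω, ∠Z = −∠Y = -5.20°
cos φ = cos(-5.20°) = 0.996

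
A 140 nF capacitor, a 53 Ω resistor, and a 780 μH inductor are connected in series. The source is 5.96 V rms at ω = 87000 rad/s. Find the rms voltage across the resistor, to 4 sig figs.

5.756 V

X_L = ωL = 67.86 Ω
X_C = 1/(ωC) = 82.10 Ω
Net reactance X = X_L − X_C = -14.24 Ω
Z = 53.00 − j14.24 Ω
|Z| = √(53.00² + 14.24²) = 54.88 Ω
I = V/|Z| = 108.6 mA
V_R = I·|Z_R| = 0.1086 × 53.00 = 5.756 V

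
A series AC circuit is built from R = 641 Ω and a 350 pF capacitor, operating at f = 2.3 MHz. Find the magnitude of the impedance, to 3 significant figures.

671 Ω

ω = 2πf = 1.445e+07 rad/s
X_C = 1/(ωC) = 198 Ω
Z = 641 − j198 Ω
|Z| = √(641² + 198²) = 671 Ω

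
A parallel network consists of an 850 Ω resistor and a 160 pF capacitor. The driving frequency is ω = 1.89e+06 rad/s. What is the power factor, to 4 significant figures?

X_C = 1/(ωC) = 3307 Ω
Parallel: admittances add. Y = 1/R + jωC
Y = (0.001176 + j0.0003024) S
|Y| = 0.001215 S → |Z| = 1/|Y| = 823.2 Ω, ∠Z = −∠Y = -14.42°
cos φ = cos(-14.42°) = 0.9685

0.9685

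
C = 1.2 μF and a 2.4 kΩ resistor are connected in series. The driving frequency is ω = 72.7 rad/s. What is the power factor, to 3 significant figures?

0.205

X_C = 1/(ωC) = 11500 Ω
Z = 2400 − j11500 Ω
|Z| = √(2400² + 11500²) = 11700 Ω
∠Z = arctan(-11500/2400) = -78.2°
cos φ = cos(-78.2°) = 0.205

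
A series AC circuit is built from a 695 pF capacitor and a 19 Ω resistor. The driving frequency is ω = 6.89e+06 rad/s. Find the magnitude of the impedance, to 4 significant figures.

X_C = 1/(ωC) = 208.8 Ω
Z = 19.00 − j208.8 Ω
|Z| = √(19.00² + 208.8²) = 209.7 Ω

209.7 Ω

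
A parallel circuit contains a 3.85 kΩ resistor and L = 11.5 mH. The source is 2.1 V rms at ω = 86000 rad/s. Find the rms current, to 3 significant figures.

X_L = ωL = 989 Ω
Parallel: admittances add. Y = 1/R + 1/(jωL)
Y = (0.000260 − j0.00101) S
|Y| = 0.00104 S → |Z| = 1/|Y| = 958 Ω, ∠Z = −∠Y = 75.6°
I = V/|Z| = 2.1/958 = 2.19 mA

2.19 mA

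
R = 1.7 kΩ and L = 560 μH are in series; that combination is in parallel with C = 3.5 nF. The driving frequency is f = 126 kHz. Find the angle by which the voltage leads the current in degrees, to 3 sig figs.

ω = 2πf = 791700 rad/s
X_L = ωL = 443 Ω
X_C = 1/(ωC) = 361 Ω
Branch 1 (R+jX_L): Z₁ = 1700 + j443 Ω, |Z₁| = 1760 Ω
Branch 2 (−jX_C): Z₂ = −j361 Ω
Parallel: Z = Z₁Z₂/(Z₁+Z₂), |Z| = 373 Ω, ∠Z = -78.2°

-78.2°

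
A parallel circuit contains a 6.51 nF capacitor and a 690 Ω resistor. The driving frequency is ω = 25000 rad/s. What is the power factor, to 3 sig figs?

X_C = 1/(ωC) = 6140 Ω
Parallel: admittances add. Y = 1/R + jωC
Y = (0.00145 + j0.000163) S
|Y| = 0.00146 S → |Z| = 1/|Y| = 686 Ω, ∠Z = −∠Y = -6.41°
cos φ = cos(-6.41°) = 0.994

0.994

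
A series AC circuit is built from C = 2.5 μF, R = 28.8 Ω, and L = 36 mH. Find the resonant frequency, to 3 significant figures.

ω₀ = 1/√(LC) = 1/√(0.036 × 2.5e-06) = 3333 rad/s
f₀ = ω₀/(2π) = 531 Hz

531 Hz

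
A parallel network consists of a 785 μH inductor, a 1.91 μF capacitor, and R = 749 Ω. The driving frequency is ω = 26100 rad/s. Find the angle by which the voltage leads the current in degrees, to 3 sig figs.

X_L = ωL = 20.5 Ω
X_C = 1/(ωC) = 20.1 Ω
Parallel: admittances add. Y = 1/R + 1/(jωL) + jωC
Y = (0.00134 + j0.00104) S
|Y| = 0.00169 S → |Z| = 1/|Y| = 590 Ω, ∠Z = −∠Y = -38.0°

-38.0°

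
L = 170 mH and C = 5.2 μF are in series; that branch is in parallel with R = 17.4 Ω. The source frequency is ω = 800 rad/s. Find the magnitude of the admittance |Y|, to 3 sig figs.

X_L = ωL = 136 Ω
X_C = 1/(ωC) = 240 Ω
Branch 1: Z₁ = R = 17.4 Ω
Branch 2 (series LC): Z₂ = j(X_L − X_C) = −j104 Ω
Parallel: Z = Z₁Z₂/(Z₁+Z₂), |Z| = 17.2 Ω, ∠Z = -9.46°
|Y| = 1/|Z| = 58.3 mS

58.3 mS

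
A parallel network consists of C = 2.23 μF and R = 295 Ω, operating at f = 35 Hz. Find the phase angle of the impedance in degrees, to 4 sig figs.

ω = 2πf = 219.9 rad/s
X_C = 1/(ωC) = 2039 Ω
Parallel: admittances add. Y = 1/R + jωC
Y = (0.003390 + j0.0004904) S
|Y| = 0.003425 S → |Z| = 1/|Y| = 292.0 Ω, ∠Z = −∠Y = -8.232°

-8.232°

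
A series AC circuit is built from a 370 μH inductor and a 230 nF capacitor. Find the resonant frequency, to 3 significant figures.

ω₀ = 1/√(LC) = 1/√(0.00037 × 2.3e-07) = 108400 rad/s
f₀ = ω₀/(2π) = 17.3 kHz

17.3 kHz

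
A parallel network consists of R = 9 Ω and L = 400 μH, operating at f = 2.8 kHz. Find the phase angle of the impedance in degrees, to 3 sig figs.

52.0°

ω = 2πf = 17590 rad/s
X_L = ωL = 7.04 Ω
Parallel: admittances add. Y = 1/R + 1/(jωL)
Y = (0.111 − j0.142) S
|Y| = 0.180 S → |Z| = 1/|Y| = 5.54 Ω, ∠Z = −∠Y = 52.0°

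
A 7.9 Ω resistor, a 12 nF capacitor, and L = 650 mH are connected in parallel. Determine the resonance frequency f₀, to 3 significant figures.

1.80 kHz

ω₀ = 1/√(LC) = 1/√(0.65 × 1.2e-08) = 11320 rad/s
f₀ = ω₀/(2π) = 1.80 kHz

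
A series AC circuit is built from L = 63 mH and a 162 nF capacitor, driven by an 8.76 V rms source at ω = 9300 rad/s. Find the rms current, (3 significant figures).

X_L = ωL = 586 Ω
X_C = 1/(ωC) = 664 Ω
Net reactance X = X_L − X_C = -77.8 Ω
Z = − j77.8 Ω
|Z| = √(0² + 77.8²) = 77.8 Ω
I = V/|Z| = 8.76/77.8 = 113 mA

113 mA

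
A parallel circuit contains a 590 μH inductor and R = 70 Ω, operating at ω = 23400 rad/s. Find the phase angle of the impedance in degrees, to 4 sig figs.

78.84°

X_L = ωL = 13.81 Ω
Parallel: admittances add. Y = 1/R + 1/(jωL)
Y = (0.01429 − j0.07243) S
|Y| = 0.07383 S → |Z| = 1/|Y| = 13.55 Ω, ∠Z = −∠Y = 78.84°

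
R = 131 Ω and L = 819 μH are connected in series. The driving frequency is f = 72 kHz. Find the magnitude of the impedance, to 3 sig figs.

393 Ω

ω = 2πf = 452400 rad/s
X_L = ωL = 371 Ω
Z = 131 + j371 Ω
|Z| = √(131² + 371²) = 393 Ω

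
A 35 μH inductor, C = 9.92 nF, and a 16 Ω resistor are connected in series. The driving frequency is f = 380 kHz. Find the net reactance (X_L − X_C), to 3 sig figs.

41.3 Ω

ω = 2πf = 2.388e+06 rad/s
X_L = ωL = 83.6 Ω
X_C = 1/(ωC) = 42.2 Ω
X = 83.6 − 42.2 = 41.3 Ω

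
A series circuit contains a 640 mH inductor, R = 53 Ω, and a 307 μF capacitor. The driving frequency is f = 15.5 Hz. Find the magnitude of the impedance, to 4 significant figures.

ω = 2πf = 97.39 rad/s
X_L = ωL = 62.33 Ω
X_C = 1/(ωC) = 33.45 Ω
Net reactance X = X_L − X_C = 28.88 Ω
Z = 53.00 + j28.88 Ω
|Z| = √(53.00² + 28.88²) = 60.36 Ω

60.36 Ω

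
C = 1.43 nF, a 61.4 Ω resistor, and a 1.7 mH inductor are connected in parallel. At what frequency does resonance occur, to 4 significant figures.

ω₀ = 1/√(LC) = 1/√(0.0017 × 1.43e-09) = 641400 rad/s
f₀ = ω₀/(2π) = 102.1 kHz

102.1 kHz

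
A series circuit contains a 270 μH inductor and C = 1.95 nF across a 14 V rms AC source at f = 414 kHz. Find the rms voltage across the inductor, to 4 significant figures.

ω = 2πf = 2.601e+06 rad/s
X_L = ωL = 702.3 Ω
X_C = 1/(ωC) = 197.1 Ω
Net reactance X = X_L − X_C = 505.2 Ω
Z = j505.2 Ω
|Z| = √(0² + 505.2²) = 505.2 Ω
I = V/|Z| = 27.71 mA
V_L = I·|Z_L| = 0.02771 × 702.3 = 19.46 V

19.46 V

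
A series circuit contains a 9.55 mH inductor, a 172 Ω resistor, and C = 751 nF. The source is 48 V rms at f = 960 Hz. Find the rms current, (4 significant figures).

202.5 mA

ω = 2πf = 6032 rad/s
X_L = ωL = 57.60 Ω
X_C = 1/(ωC) = 220.8 Ω
Net reactance X = X_L − X_C = -163.1 Ω
Z = 172.0 − j163.1 Ω
|Z| = √(172.0² + 163.1²) = 237.1 Ω
I = V/|Z| = 48/237.1 = 202.5 mA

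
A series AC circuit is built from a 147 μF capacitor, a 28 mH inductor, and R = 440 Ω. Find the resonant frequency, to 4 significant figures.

78.45 Hz

ω₀ = 1/√(LC) = 1/√(0.028 × 0.000147) = 492.9 rad/s
f₀ = ω₀/(2π) = 78.45 Hz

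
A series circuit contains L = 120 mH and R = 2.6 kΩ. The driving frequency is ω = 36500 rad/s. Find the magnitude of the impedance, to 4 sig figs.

5094 Ω

X_L = ωL = 4380 Ω
Z = 2600 + j4380 Ω
|Z| = √(2600² + 4380²) = 5094 Ω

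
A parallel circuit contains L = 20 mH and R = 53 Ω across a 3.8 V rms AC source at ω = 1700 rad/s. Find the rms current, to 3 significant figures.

X_L = ωL = 34.0 Ω
Parallel: admittances add. Y = 1/R + 1/(jωL)
Y = (0.0189 − j0.0294) S
|Y| = 0.0349 S → |Z| = 1/|Y| = 28.6 Ω, ∠Z = −∠Y = 57.3°
I = V/|Z| = 3.8/28.6 = 133 mA

133 mA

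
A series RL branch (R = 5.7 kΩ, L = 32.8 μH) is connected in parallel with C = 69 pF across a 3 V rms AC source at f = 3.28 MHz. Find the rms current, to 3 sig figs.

ω = 2πf = 2.061e+07 rad/s
X_L = ωL = 676 Ω
X_C = 1/(ωC) = 703 Ω
Branch 1 (R+jX_L): Z₁ = 5700 + j676 Ω, |Z₁| = 5740 Ω
Branch 2 (−jX_C): Z₂ = −j703 Ω
Parallel: Z = Z₁Z₂/(Z₁+Z₂), |Z| = 708 Ω, ∠Z = -83.0°
I = V/|Z| = 3/708 = 4.24 mA

4.24 mA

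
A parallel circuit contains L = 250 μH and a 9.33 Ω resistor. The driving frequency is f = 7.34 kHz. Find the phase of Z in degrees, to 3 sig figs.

ω = 2πf = 46120 rad/s
X_L = ωL = 11.5 Ω
Parallel: admittances add. Y = 1/R + 1/(jωL)
Y = (0.107 − j0.0867) S
|Y| = 0.138 S → |Z| = 1/|Y| = 7.25 Ω, ∠Z = −∠Y = 39.0°

39.0°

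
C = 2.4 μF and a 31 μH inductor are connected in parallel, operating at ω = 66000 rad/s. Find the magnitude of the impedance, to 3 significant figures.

X_L = ωL = 2.05 Ω
X_C = 1/(ωC) = 6.31 Ω
Parallel: admittances add. Y = 1/(jωL) + jωC
Y = (0 − j0.330) S
|Y| = 0.330 S → |Z| = 1/|Y| = 3.03 Ω, ∠Z = −∠Y = 90.0°

3.03 Ω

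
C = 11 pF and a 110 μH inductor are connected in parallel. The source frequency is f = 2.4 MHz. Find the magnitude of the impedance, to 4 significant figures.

2288 Ω

ω = 2πf = 1.508e+07 rad/s
X_L = ωL = 1659 Ω
X_C = 1/(ωC) = 6029 Ω
Parallel: admittances add. Y = 1/(jωL) + jωC
Y = (0 − j0.0004370) S
|Y| = 0.0004370 S → |Z| = 1/|Y| = 2288 Ω, ∠Z = −∠Y = 90.00°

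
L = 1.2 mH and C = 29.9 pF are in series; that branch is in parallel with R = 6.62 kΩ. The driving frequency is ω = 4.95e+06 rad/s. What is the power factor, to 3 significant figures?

0.122

X_L = ωL = 5940 Ω
X_C = 1/(ωC) = 6760 Ω
Branch 1: Z₁ = R = 6620 Ω
Branch 2 (series LC): Z₂ = j(X_L − X_C) = −j817 Ω
Parallel: Z = Z₁Z₂/(Z₁+Z₂), |Z| = 810 Ω, ∠Z = -83.0°
cos φ = cos(-83.0°) = 0.122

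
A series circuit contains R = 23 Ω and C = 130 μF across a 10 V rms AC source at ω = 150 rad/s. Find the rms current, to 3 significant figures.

178 mA

X_C = 1/(ωC) = 51.3 Ω
Z = 23.0 − j51.3 Ω
|Z| = √(23.0² + 51.3²) = 56.2 Ω
I = V/|Z| = 10/56.2 = 178 mA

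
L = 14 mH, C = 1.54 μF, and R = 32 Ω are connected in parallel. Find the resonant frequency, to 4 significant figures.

1.084 kHz

ω₀ = 1/√(LC) = 1/√(0.014 × 1.54e-06) = 6810 rad/s
f₀ = ω₀/(2π) = 1.084 kHz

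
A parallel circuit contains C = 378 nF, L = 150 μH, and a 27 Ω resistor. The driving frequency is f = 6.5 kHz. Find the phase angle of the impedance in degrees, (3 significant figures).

75.9°

ω = 2πf = 40840 rad/s
X_L = ωL = 6.13 Ω
X_C = 1/(ωC) = 64.8 Ω
Parallel: admittances add. Y = 1/R + 1/(jωL) + jωC
Y = (0.0370 − j0.148) S
|Y| = 0.152 S → |Z| = 1/|Y| = 6.56 Ω, ∠Z = −∠Y = 75.9°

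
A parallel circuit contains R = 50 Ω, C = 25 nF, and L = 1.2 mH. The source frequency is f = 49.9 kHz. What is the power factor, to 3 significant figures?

0.968

ω = 2πf = 313500 rad/s
X_L = ωL = 376 Ω
X_C = 1/(ωC) = 128 Ω
Parallel: admittances add. Y = 1/R + 1/(jωL) + jωC
Y = (0.0200 + j0.00518) S
|Y| = 0.0207 S → |Z| = 1/|Y| = 48.4 Ω, ∠Z = −∠Y = -14.5°
cos φ = cos(-14.5°) = 0.968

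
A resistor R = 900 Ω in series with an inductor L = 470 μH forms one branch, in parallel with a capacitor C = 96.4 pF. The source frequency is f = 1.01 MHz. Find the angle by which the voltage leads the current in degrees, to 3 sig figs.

ω = 2πf = 6.346e+06 rad/s
X_L = ωL = 2980 Ω
X_C = 1/(ωC) = 1630 Ω
Branch 1 (R+jX_L): Z₁ = 900 + j2980 Ω, |Z₁| = 3120 Ω
Branch 2 (−jX_C): Z₂ = −j1630 Ω
Parallel: Z = Z₁Z₂/(Z₁+Z₂), |Z| = 3140 Ω, ∠Z = -73.1°

-73.1°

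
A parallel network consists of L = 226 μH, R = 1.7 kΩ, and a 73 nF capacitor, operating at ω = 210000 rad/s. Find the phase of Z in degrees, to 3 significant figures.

X_L = ωL = 47.5 Ω
X_C = 1/(ωC) = 65.2 Ω
Parallel: admittances add. Y = 1/R + 1/(jωL) + jωC
Y = (0.000588 − j0.00574) S
|Y| = 0.00577 S → |Z| = 1/|Y| = 173 Ω, ∠Z = −∠Y = 84.1°

84.1°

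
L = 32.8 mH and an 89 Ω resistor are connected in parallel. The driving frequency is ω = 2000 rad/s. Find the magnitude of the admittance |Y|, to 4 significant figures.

18.94 mS

X_L = ωL = 65.60 Ω
Parallel: admittances add. Y = 1/R + 1/(jωL)
Y = (0.01124 − j0.01524) S
|Y| = 0.01894 S → |Z| = 1/|Y| = 52.81 Ω, ∠Z = −∠Y = 53.61°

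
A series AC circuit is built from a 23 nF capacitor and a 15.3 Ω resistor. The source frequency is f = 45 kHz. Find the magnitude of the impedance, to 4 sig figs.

ω = 2πf = 282700 rad/s
X_C = 1/(ωC) = 153.8 Ω
Z = 15.30 − j153.8 Ω
|Z| = √(15.30² + 153.8²) = 154.5 Ω

154.5 Ω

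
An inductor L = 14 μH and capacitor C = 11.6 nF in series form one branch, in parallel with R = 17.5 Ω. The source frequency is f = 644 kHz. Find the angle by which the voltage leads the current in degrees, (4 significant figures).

26.34°

ω = 2πf = 4.046e+06 rad/s
X_L = ωL = 56.65 Ω
X_C = 1/(ωC) = 21.30 Ω
Branch 1: Z₁ = R = 17.50 Ω
Branch 2 (series LC): Z₂ = j(X_L − X_C) = j35.34 Ω
Parallel: Z = Z₁Z₂/(Z₁+Z₂), |Z| = 15.68 Ω, ∠Z = 26.34°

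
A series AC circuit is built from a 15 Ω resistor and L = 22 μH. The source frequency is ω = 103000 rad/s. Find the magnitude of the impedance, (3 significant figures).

15.2 Ω

X_L = ωL = 2.27 Ω
Z = 15.0 + j2.27 Ω
|Z| = √(15.0² + 2.27²) = 15.2 Ω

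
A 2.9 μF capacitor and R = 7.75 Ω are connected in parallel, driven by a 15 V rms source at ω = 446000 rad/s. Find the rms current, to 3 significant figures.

19.5 A

X_C = 1/(ωC) = 0.773 Ω
Parallel: admittances add. Y = 1/R + jωC
Y = (0.129 + j1.29) S
|Y| = 1.30 S → |Z| = 1/|Y| = 0.769 Ω, ∠Z = −∠Y = -84.3°
I = V/|Z| = 15/0.769 = 19.5 A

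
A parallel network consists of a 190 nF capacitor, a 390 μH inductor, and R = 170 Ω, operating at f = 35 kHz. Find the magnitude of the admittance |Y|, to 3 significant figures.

ω = 2πf = 219900 rad/s
X_L = ωL = 85.8 Ω
X_C = 1/(ωC) = 23.9 Ω
Parallel: admittances add. Y = 1/R + 1/(jωL) + jωC
Y = (0.00588 + j0.0301) S
|Y| = 0.0307 S → |Z| = 1/|Y| = 32.6 Ω, ∠Z = −∠Y = -79.0°

30.7 mS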